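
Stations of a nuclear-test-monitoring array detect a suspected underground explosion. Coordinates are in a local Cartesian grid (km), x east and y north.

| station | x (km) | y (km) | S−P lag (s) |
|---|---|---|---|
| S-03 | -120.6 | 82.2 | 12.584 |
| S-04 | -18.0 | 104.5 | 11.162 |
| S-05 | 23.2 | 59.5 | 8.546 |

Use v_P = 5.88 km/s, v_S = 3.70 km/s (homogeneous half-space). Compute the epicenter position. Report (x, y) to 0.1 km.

Distance from S−P lag: d = Δt · v_P v_S / (v_P − v_S) = Δt · (5.88·3.70)/(5.88−3.70) ≈ 9.9798·Δt.
So d_S-03 = 125.59, d_S-04 = 111.39, d_S-05 = 85.29 km.
Circle about each station: (x + 120.6)² + (y − 82.2)² = 125.59²; (x + 18.0)² + (y − 104.5)² = 111.39²; (x − 23.2)² + (y − 59.5)² = 85.29².
Subtracting the S-03 equation from the S-04 and S-05 equations removes the quadratic terms:
205.2 x + 44.6 y = -6691.83
287.6 x − 45.4 y = -8724.25
Solving the 2×2 system: x ≈ -31.3, y ≈ -6.1 km.

x ≈ -31.3 km, y ≈ -6.1 km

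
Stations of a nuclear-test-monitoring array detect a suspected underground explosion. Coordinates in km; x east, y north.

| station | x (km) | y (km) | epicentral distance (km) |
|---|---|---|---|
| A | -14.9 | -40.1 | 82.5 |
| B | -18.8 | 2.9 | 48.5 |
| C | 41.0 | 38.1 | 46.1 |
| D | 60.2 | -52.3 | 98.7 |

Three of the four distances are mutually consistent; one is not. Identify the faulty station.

Solve using three stations at a time. Using A, B, D (subtract circle equations pairwise → linear system) gives (x, y) ≈ (16.5, 36.2).
Distances from that point to each station vs reported:
  A: calculated 82.5 vs reported 82.5 → residual 0.0 km
  B: calculated 48.5 vs reported 48.5 → residual 0.0 km
  C: calculated 24.6 vs reported 46.1 → residual 21.5 km
  D: calculated 98.7 vs reported 98.7 → residual 0.0 km
A, B, D are mutually consistent (residuals ≈ 0); C is off by 21.5 km.

C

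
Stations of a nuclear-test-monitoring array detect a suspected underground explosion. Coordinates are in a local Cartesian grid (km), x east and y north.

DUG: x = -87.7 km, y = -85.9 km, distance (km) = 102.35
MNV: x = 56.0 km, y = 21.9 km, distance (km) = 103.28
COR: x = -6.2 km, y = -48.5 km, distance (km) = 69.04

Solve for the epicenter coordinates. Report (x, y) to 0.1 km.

Circle about each station: (x + 87.7)² + (y + 85.9)² = 102.35²; (x − 56.0)² + (y − 21.9)² = 103.28²; (x + 6.2)² + (y + 48.5)² = 69.04².
Subtracting the DUG equation from the MNV and COR equations removes the quadratic terms:
287.4 x + 215.6 y = -11645.73
163.0 x + 74.8 y = -6970.41
Solving the 2×2 system: x ≈ -46.3, y ≈ 7.7 km.

-46.3 km east, 7.7 km north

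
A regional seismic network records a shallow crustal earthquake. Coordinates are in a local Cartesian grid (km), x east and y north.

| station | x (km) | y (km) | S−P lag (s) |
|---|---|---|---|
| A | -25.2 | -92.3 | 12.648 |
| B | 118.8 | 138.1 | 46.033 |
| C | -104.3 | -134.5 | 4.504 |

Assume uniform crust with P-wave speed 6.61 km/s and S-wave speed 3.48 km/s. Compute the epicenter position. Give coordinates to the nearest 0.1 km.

x ≈ -117.4 km, y ≈ -104.1 km

Distance from S−P lag: d = Δt · v_P v_S / (v_P − v_S) = Δt · (6.61·3.48)/(6.61−3.48) ≈ 7.3491·Δt.
So d_A = 92.95, d_B = 338.30, d_C = 33.10 km.
Circle about each station: (x + 25.2)² + (y + 92.3)² = 92.95²; (x − 118.8)² + (y − 138.1)² = 338.30²; (x + 104.3)² + (y + 134.5)² = 33.10².
Subtracting the A equation from the B and C equations removes the quadratic terms:
288.0 x + 460.8 y = -81776.47
-158.2 x − 84.4 y = 27358.50
Solving the 2×2 system: x ≈ -117.4, y ≈ -104.1 km.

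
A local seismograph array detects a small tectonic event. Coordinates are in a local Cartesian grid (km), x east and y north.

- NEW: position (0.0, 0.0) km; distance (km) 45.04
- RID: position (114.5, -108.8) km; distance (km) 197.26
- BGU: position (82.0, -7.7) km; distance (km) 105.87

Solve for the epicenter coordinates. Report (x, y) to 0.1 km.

-10.5 km east, 43.8 km north

Circle about each station: x² + y² = 45.04²; (x − 114.5)² + (y + 108.8)² = 197.26²; (x − 82.0)² + (y + 7.7)² = 105.87².
Subtracting pairs of circle equations eliminates x²+y² and gives linear equations (the radical axes):
229.0 x − 217.6 y = -11935.22
164.0 x − 15.4 y = -2396.57
Solving the 2×2 system: x ≈ -10.5, y ≈ 43.8 km.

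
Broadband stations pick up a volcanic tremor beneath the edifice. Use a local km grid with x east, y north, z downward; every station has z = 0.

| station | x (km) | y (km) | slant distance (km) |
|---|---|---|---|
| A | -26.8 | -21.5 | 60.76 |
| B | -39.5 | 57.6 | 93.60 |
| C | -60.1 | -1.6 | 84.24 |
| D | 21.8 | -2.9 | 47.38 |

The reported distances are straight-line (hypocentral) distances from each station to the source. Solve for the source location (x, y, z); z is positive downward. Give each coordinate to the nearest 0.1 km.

Each station gives a sphere (x−x_i)² + (y−y_i)² + z² = d_i² (stations at z=0).
Subtracting the A sphere from B and C: z² cancels, leaving linear equations in x and y:
-25.4 x + 158.2 y = -1371.66
-66.6 x + 39.8 y = -970.52
Solving: x ≈ 10.388, y ≈ -7.003 km (keep extra digits for the depth step; rounded: 10.4, -7.0).
Then from the A sphere: z² = 60.76² − (x + 26.8)² − (y + 21.5)² with x = 10.388, y = -7.003, so z ≈ 45.811 ≈ 45.8 km.
Check against D (with the unrounded solution): distance 47.39 ≈ 47.38 km. ✓

x ≈ 10.4 km, y ≈ -7.0 km, depth ≈ 45.8 km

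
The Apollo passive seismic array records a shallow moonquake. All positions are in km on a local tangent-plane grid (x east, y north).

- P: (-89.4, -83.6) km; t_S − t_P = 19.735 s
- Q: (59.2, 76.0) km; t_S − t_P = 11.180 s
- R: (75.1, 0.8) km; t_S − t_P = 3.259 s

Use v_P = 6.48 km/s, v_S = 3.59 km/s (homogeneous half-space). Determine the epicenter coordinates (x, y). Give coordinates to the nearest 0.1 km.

53.3 km east, -13.8 km north

Distance from S−P lag: d = Δt · v_P v_S / (v_P − v_S) = Δt · (6.48·3.59)/(6.48−3.59) ≈ 8.0496·Δt.
So d_P = 158.86, d_Q = 89.99, d_R = 26.23 km.
Circle about each station: (x + 89.4)² + (y + 83.6)² = 158.86²; (x − 59.2)² + (y − 76.0)² = 89.99²; (x − 75.1)² + (y − 0.8)² = 26.23².
Subtracting pairs of circle equations eliminates x²+y² and gives linear equations (the radical axes):
297.2 x + 319.2 y = 11437.62
329.0 x + 168.8 y = 15207.82
Solving the 2×2 system: x ≈ 53.3, y ≈ -13.8 km.
Check against P (with the unrounded x, y): √((x + 89.4)²+(y + 83.6)²) = 158.86 ≈ 158.86 km. ✓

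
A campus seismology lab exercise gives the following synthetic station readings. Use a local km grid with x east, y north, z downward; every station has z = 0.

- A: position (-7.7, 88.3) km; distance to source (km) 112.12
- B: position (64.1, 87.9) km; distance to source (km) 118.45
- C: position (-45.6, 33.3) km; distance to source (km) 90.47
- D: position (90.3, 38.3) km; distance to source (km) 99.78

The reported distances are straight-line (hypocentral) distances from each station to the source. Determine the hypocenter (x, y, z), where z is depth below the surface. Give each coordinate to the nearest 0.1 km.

(17.5, -9.5, 48.7)

Each station gives a sphere (x−x_i)² + (y−y_i)² + z² = d_i² (stations at z=0).
Subtracting the A sphere from B and C: z² cancels, leaving linear equations in x and y:
143.6 x − 0.8 y = 2519.53
-75.8 x − 110.0 y = -281.86
Solving: x ≈ 17.493, y ≈ -9.492 km (keep extra digits for the depth step; rounded: 17.5, -9.5).
Then from the A sphere: z² = 112.12² − (x + 7.7)² − (y − 88.3)² with x = 17.493, y = -9.492, so z ≈ 48.713 ≈ 48.7 km.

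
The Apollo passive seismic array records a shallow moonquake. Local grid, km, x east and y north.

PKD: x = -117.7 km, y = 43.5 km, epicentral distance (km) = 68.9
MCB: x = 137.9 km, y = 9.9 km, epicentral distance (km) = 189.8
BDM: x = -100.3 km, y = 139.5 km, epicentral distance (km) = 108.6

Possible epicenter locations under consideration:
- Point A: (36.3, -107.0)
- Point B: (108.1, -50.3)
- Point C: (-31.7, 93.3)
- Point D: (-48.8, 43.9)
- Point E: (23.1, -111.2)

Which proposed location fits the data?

Point D

For each candidate, compare |candidate − station| to the reported distance:
Point A: residuals PKD 146.4, MCB 34.9, BDM 173.2 → max 173.2 km
Point B: residuals PKD 175.6, MCB 122.6, BDM 173.3 → max 175.6 km
Point C: residuals PKD 30.5, MCB 0.8, BDM 25.9 → max 30.5 km
Point D: residuals PKD 0.0, MCB 0.0, BDM 0.0 → max 0.0 km
Point E: residuals PKD 140.3, MCB 22.9, BDM 170.8 → max 170.8 km
Only Point D has all residuals ≈ 0.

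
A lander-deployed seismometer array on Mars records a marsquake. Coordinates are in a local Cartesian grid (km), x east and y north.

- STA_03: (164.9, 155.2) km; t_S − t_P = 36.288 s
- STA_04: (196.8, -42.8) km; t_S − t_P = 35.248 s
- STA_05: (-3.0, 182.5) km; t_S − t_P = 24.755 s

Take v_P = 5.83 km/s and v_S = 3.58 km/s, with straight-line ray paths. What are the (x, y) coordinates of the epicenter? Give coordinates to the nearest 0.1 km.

Distance from S−P lag: d = Δt · v_P v_S / (v_P − v_S) = Δt · (5.83·3.58)/(5.83−3.58) ≈ 9.2762·Δt.
So d_STA_03 = 336.61, d_STA_04 = 326.97, d_STA_05 = 229.63 km.
Circle about each station: (x − 164.9)² + (y − 155.2)² = 336.61²; (x − 196.8)² + (y + 42.8)² = 326.97²; (x + 3.0)² + (y − 182.5)² = 229.63².
Subtracting the STA_03 equation from the STA_04 and STA_05 equations removes the quadratic terms:
63.8 x − 396.0 y = -4320.06
-335.8 x + 54.6 y = 42612.56
Solving the 2×2 system: x ≈ -128.5, y ≈ -9.8 km.
Check against STA_03 (with the unrounded x, y): √((x − 164.9)²+(y − 155.2)²) = 336.60 ≈ 336.61 km. ✓

-128.5 km east, -9.8 km north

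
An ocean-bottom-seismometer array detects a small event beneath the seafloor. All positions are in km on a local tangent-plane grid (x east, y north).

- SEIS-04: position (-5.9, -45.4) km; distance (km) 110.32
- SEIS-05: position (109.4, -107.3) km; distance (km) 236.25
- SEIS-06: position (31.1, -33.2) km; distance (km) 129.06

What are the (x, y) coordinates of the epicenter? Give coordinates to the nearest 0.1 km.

(-74.5, 41.0)

Circle about each station: (x + 5.9)² + (y + 45.4)² = 110.32²; (x − 109.4)² + (y + 107.3)² = 236.25²; (x − 31.1)² + (y + 33.2)² = 129.06².
Subtracting pairs of circle equations eliminates x²+y² and gives linear equations (the radical axes):
230.6 x − 123.8 y = -22257.88
74.0 x + 24.4 y = -4512.50
Solving the 2×2 system: x ≈ -74.5, y ≈ 41.0 km.
Check against SEIS-04 (with the unrounded x, y): √((x + 5.9)²+(y + 45.4)²) = 110.33 ≈ 110.32 km. ✓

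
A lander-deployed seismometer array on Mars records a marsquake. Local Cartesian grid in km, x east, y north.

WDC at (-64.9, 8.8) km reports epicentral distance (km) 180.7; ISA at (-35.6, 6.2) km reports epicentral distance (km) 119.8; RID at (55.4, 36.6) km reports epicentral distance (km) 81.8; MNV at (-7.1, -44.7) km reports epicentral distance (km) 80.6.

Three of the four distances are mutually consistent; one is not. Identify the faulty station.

Solve using three stations at a time. Using ISA, RID, MNV (subtract circle equations pairwise → linear system) gives (x, y) ≈ (73.6, -43.3).
Distances from that point to each station vs reported:
  WDC: calculated 148.0 vs reported 180.7 → residual 32.7 km
  ISA: calculated 119.9 vs reported 119.8 → residual 0.1 km
  RID: calculated 81.9 vs reported 81.8 → residual 0.1 km
  MNV: calculated 80.7 vs reported 80.6 → residual 0.1 km
ISA, RID, MNV are mutually consistent (residuals ≈ 0); WDC is off by 32.7 km.

WDC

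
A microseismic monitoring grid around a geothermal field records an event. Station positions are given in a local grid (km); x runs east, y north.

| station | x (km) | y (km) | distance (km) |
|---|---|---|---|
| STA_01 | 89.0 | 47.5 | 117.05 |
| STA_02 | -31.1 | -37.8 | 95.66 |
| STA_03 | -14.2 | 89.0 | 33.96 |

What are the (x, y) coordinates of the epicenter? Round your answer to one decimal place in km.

-27.6 km east, 57.8 km north

Circle about each station: (x − 89.0)² + (y − 47.5)² = 117.05²; (x + 31.1)² + (y + 37.8)² = 95.66²; (x + 14.2)² + (y − 89.0)² = 33.96².
Subtracting the STA_01 equation from the STA_02 and STA_03 equations removes the quadratic terms:
-240.2 x − 170.6 y = -3231.33
-206.4 x + 83.0 y = 10492.81
Solving the 2×2 system: x ≈ -27.6, y ≈ 57.8 km.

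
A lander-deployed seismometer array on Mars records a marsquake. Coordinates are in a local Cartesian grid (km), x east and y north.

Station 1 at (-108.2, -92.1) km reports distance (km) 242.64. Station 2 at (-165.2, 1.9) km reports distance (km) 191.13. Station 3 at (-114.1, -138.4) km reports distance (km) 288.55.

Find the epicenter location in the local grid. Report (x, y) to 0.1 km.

Circle about each station: (x + 108.2)² + (y + 92.1)² = 242.64²; (x + 165.2)² + (y − 1.9)² = 191.13²; (x + 114.1)² + (y + 138.4)² = 288.55².
Subtracting the Station 1 equation from the Station 2 and Station 3 equations removes the quadratic terms:
-114.0 x + 188.0 y = 29448.49
-11.8 x − 92.6 y = -12403.21
Solving the 2×2 system: x ≈ -30.9, y ≈ 137.9 km.

-30.9 km east, 137.9 km north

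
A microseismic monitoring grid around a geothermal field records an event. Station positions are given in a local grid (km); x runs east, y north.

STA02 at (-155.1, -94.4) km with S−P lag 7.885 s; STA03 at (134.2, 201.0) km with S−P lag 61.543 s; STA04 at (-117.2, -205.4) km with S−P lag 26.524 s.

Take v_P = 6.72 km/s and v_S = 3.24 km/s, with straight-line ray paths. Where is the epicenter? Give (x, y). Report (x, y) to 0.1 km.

Distance from S−P lag: d = Δt · v_P v_S / (v_P − v_S) = Δt · (6.72·3.24)/(6.72−3.24) ≈ 6.2566·Δt.
So d_STA02 = 49.33, d_STA03 = 385.05, d_STA04 = 165.95 km.
Circle about each station: (x + 155.1)² + (y + 94.4)² = 49.33²; (x − 134.2)² + (y − 201.0)² = 385.05²; (x + 117.2)² + (y + 205.4)² = 165.95².
Subtracting the STA02 equation from the STA03 and STA04 equations removes the quadratic terms:
578.6 x + 590.8 y = -120386.78
75.8 x − 222.0 y = -2148.32
Solving the 2×2 system: x ≈ -161.6, y ≈ -45.5 km.

x ≈ -161.6 km, y ≈ -45.5 km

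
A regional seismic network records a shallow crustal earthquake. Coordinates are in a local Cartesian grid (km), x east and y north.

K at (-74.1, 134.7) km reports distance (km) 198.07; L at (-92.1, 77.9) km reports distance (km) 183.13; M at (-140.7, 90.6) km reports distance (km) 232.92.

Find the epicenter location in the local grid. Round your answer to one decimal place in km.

x ≈ 76.2 km, y ≈ 5.7 km

Circle about each station: (x + 74.1)² + (y − 134.7)² = 198.07²; (x + 92.1)² + (y − 77.9)² = 183.13²; (x + 140.7)² + (y − 90.6)² = 232.92².
Subtracting the K equation from the L and M equations removes the quadratic terms:
-36.0 x − 113.6 y = -3388.95
-133.2 x − 88.2 y = -10650.05
Solving the 2×2 system: x ≈ 76.2, y ≈ 5.7 km.
Check against K (with the unrounded x, y): √((x + 74.1)²+(y − 134.7)²) = 198.07 ≈ 198.07 km. ✓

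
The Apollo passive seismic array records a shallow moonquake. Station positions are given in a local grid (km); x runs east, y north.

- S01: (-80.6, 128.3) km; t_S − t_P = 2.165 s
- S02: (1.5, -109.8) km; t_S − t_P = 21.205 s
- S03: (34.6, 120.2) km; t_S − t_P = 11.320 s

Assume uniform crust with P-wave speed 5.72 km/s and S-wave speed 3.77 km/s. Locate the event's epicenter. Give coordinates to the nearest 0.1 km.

-89.8 km east, 106.2 km north

Distance from S−P lag: d = Δt · v_P v_S / (v_P − v_S) = Δt · (5.72·3.77)/(5.72−3.77) ≈ 11.0587·Δt.
So d_S01 = 23.94, d_S02 = 234.50, d_S03 = 125.18 km.
Circle about each station: (x + 80.6)² + (y − 128.3)² = 23.94²; (x − 1.5)² + (y + 109.8)² = 234.50²; (x − 34.6)² + (y − 120.2)² = 125.18².
Subtracting pairs of circle equations eliminates x²+y² and gives linear equations (the radical axes):
164.2 x − 476.2 y = -65316.09
230.4 x − 16.2 y = -22408.96
Solving the 2×2 system: x ≈ -89.8, y ≈ 106.2 km.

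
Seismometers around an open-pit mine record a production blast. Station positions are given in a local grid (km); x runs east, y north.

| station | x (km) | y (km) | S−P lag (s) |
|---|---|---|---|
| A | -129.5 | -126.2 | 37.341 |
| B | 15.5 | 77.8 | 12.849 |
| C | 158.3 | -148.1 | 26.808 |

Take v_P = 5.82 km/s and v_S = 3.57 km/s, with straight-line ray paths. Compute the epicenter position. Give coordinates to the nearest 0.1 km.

132.4 km east, 98.1 km north

Distance from S−P lag: d = Δt · v_P v_S / (v_P − v_S) = Δt · (5.82·3.57)/(5.82−3.57) ≈ 9.2344·Δt.
So d_A = 344.82, d_B = 118.65, d_C = 247.56 km.
Circle about each station: (x + 129.5)² + (y + 126.2)² = 344.82²; (x − 15.5)² + (y − 77.8)² = 118.65²; (x − 158.3)² + (y + 148.1)² = 247.56².
Subtracting the A equation from the B and C equations removes the quadratic terms:
290.0 x + 408.0 y = 78419.41
575.6 x − 43.8 y = 71910.69
Solving the 2×2 system: x ≈ 132.4, y ≈ 98.1 km.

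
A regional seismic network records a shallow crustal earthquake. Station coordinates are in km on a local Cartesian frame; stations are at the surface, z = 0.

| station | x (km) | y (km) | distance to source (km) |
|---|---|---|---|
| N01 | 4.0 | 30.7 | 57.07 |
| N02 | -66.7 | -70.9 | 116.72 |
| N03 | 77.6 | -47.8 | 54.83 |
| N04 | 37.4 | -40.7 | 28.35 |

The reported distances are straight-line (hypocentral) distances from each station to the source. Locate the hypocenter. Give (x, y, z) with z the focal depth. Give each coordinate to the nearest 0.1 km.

(35.2, -15.4, 12.6)

Each station gives a sphere (x−x_i)² + (y−y_i)² + z² = d_i² (stations at z=0).
Subtracting the N01 sphere from N02 and N03: z² cancels, leaving linear equations in x and y:
-141.4 x − 203.2 y = -1849.36
147.2 x − 157.0 y = 7598.77
Solving: x ≈ 35.202, y ≈ -15.395 km (keep extra digits for the depth step; rounded: 35.2, -15.4).
Then from the N01 sphere: z² = 57.07² − (x − 4.0)² − (y − 30.7)² with x = 35.202, y = -15.395, so z ≈ 12.596 ≈ 12.6 km.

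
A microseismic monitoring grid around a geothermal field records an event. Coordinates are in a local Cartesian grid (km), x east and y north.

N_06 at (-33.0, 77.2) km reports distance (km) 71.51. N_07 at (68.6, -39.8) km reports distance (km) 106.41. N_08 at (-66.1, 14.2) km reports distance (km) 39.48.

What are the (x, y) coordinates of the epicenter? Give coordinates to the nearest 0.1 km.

-27.5 km east, 5.9 km north

Circle about each station: (x + 33.0)² + (y − 77.2)² = 71.51²; (x − 68.6)² + (y + 39.8)² = 106.41²; (x + 66.1)² + (y − 14.2)² = 39.48².
Subtracting the N_06 equation from the N_07 and N_08 equations removes the quadratic terms:
203.2 x − 234.0 y = -6968.25
-66.2 x − 126.0 y = 1077.02
Solving the 2×2 system: x ≈ -27.5, y ≈ 5.9 km.
Check against N_06 (with the unrounded x, y): √((x + 33.0)²+(y − 77.2)²) = 71.51 ≈ 71.51 km. ✓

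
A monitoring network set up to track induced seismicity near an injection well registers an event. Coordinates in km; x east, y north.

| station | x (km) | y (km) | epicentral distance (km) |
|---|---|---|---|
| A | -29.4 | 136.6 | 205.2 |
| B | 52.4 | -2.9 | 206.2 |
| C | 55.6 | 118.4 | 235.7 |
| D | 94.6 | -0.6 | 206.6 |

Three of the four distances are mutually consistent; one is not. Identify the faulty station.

B

Solve using three stations at a time. Using A, C, D (subtract circle equations pairwise → linear system) gives (x, y) ≈ (-104.9, -54.2).
Distances from that point to each station vs reported:
  A: calculated 205.2 vs reported 205.2 → residual 0.0 km
  B: calculated 165.4 vs reported 206.2 → residual 40.8 km
  C: calculated 235.7 vs reported 235.7 → residual 0.0 km
  D: calculated 206.6 vs reported 206.6 → residual 0.0 km
A, C, D are mutually consistent (residuals ≈ 0); B is off by 40.8 km.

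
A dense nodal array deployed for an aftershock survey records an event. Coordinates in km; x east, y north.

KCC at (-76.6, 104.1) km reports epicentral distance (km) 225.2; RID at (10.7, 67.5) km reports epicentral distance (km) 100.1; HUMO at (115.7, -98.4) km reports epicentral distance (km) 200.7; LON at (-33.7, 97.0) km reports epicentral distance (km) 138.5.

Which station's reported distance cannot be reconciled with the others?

KCC

Solve using three stations at a time. Using RID, HUMO, LON (subtract circle equations pairwise → linear system) gives (x, y) ≈ (104.9, 102.1).
Distances from that point to each station vs reported:
  KCC: calculated 181.5 vs reported 225.2 → residual 43.7 km
  RID: calculated 100.4 vs reported 100.1 → residual 0.3 km
  HUMO: calculated 200.8 vs reported 200.7 → residual 0.1 km
  LON: calculated 138.7 vs reported 138.5 → residual 0.2 km
RID, HUMO, LON are mutually consistent (residuals ≈ 0); KCC is off by 43.7 km.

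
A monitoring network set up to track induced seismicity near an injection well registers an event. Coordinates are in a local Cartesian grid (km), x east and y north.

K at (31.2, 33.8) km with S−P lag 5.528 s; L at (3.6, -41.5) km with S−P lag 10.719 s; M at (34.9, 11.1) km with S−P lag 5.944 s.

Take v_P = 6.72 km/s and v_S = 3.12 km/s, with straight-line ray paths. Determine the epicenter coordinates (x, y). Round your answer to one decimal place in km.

1.7 km east, 20.9 km north

Distance from S−P lag: d = Δt · v_P v_S / (v_P − v_S) = Δt · (6.72·3.12)/(6.72−3.12) ≈ 5.8240·Δt.
So d_K = 32.20, d_L = 62.43, d_M = 34.62 km.
Circle about each station: (x − 31.2)² + (y − 33.8)² = 32.20²; (x − 3.6)² + (y + 41.5)² = 62.43²; (x − 34.9)² + (y − 11.1)² = 34.62².
Subtracting the K equation from the L and M equations removes the quadratic terms:
-55.2 x − 150.6 y = -3241.33
7.4 x − 45.4 y = -936.36
Solving the 2×2 system: x ≈ 1.7, y ≈ 20.9 km.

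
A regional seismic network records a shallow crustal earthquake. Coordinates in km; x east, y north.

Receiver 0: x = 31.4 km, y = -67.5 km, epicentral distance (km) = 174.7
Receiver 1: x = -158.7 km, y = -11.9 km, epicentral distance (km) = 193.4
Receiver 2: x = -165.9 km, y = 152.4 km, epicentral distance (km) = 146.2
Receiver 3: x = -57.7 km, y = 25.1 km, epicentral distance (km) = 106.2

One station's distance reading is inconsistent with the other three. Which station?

Receiver 0

Solve using three stations at a time. Using Receiver 1, Receiver 2, Receiver 3 (subtract circle equations pairwise → linear system) gives (x, y) ≈ (-22.3, 125.2).
Distances from that point to each station vs reported:
  Receiver 0: calculated 200.0 vs reported 174.7 → residual 25.3 km
  Receiver 1: calculated 193.4 vs reported 193.4 → residual 0.0 km
  Receiver 2: calculated 146.2 vs reported 146.2 → residual 0.0 km
  Receiver 3: calculated 106.1 vs reported 106.2 → residual 0.1 km
Receiver 1, Receiver 2, Receiver 3 are mutually consistent (residuals ≈ 0); Receiver 0 is off by 25.3 km.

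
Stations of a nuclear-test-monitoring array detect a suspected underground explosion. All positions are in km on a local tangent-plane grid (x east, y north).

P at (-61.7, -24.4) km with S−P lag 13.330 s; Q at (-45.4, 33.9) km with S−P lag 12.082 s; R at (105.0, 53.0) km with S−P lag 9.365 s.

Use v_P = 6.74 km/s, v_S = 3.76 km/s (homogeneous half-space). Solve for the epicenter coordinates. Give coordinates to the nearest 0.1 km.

Distance from S−P lag: d = Δt · v_P v_S / (v_P − v_S) = Δt · (6.74·3.76)/(6.74−3.76) ≈ 8.5042·Δt.
So d_P = 113.36, d_Q = 102.75, d_R = 79.64 km.
Circle about each station: (x + 61.7)² + (y + 24.4)² = 113.36²; (x + 45.4)² + (y − 33.9)² = 102.75²; (x − 105.0)² + (y − 53.0)² = 79.64².
Subtracting the P equation from the Q and R equations removes the quadratic terms:
32.6 x + 116.6 y = 1101.05
333.4 x + 154.8 y = 15939.71
Solving the 2×2 system: x ≈ 49.9, y ≈ -4.5 km.

(49.9, -4.5)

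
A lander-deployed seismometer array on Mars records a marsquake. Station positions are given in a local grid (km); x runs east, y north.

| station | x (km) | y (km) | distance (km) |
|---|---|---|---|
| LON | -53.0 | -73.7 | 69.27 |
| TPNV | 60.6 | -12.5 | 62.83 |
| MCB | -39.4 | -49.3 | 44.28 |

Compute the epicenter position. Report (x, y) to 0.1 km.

x ≈ 0.0 km, y ≈ -29.1 km

Circle about each station: (x + 53.0)² + (y + 73.7)² = 69.27²; (x − 60.6)² + (y + 12.5)² = 62.83²; (x + 39.4)² + (y + 49.3)² = 44.28².
Subtracting the LON equation from the TPNV and MCB equations removes the quadratic terms:
227.2 x + 122.4 y = -3561.36
27.2 x + 48.8 y = -1420.23
Solving the 2×2 system: x ≈ 0.0, y ≈ -29.1 km.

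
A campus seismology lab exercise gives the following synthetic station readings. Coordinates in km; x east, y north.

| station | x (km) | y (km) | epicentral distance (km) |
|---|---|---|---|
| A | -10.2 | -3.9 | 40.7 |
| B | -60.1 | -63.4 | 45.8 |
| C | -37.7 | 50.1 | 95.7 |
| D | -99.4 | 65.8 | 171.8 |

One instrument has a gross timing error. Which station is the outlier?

D

Solve using three stations at a time. Using A, B, C (subtract circle equations pairwise → linear system) gives (x, y) ≈ (-18.7, -43.7).
Distances from that point to each station vs reported:
  A: calculated 40.7 vs reported 40.7 → residual 0.0 km
  B: calculated 45.8 vs reported 45.8 → residual 0.0 km
  C: calculated 95.7 vs reported 95.7 → residual 0.0 km
  D: calculated 136.0 vs reported 171.8 → residual 35.8 km
A, B, C are mutually consistent (residuals ≈ 0); D is off by 35.8 km.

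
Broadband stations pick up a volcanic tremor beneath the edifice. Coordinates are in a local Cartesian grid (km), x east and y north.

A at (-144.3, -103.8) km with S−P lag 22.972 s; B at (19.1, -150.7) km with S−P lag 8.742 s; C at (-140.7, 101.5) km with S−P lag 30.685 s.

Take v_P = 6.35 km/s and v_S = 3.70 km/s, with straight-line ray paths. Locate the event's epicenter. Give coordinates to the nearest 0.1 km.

Distance from S−P lag: d = Δt · v_P v_S / (v_P − v_S) = Δt · (6.35·3.70)/(6.35−3.70) ≈ 8.8660·Δt.
So d_A = 203.67, d_B = 77.51, d_C = 272.05 km.
Circle about each station: (x + 144.3)² + (y + 103.8)² = 203.67²; (x − 19.1)² + (y + 150.7)² = 77.51²; (x + 140.7)² + (y − 101.5)² = 272.05².
Subtracting the A equation from the B and C equations removes the quadratic terms:
326.8 x − 93.8 y = 26952.04
7.2 x + 410.6 y = -34027.92
Solving the 2×2 system: x ≈ 58.4, y ≈ -83.9 km.
Check against A (with the unrounded x, y): √((x + 144.3)²+(y + 103.8)²) = 203.67 ≈ 203.67 km. ✓

(58.4, -83.9)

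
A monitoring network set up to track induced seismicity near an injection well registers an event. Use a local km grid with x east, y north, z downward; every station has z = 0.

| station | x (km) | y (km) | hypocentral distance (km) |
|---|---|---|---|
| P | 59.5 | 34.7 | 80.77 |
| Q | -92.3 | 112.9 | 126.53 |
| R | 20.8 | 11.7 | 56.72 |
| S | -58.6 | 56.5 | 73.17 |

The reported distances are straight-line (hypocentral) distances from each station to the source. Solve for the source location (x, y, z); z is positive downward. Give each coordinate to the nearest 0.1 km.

Each station gives a sphere (x−x_i)² + (y−y_i)² + z² = d_i² (stations at z=0).
Subtracting the P sphere from Q and R: z² cancels, leaving linear equations in x and y:
-303.6 x + 156.4 y = 7035.31
-77.4 x − 46.0 y = -868.18
Solving: x ≈ -7.205, y ≈ 30.997 km (keep extra digits for the depth step; rounded: -7.2, 31.0).
Then from the P sphere: z² = 80.77² − (x − 59.5)² − (y − 34.7)² with x = -7.205, y = 30.997, so z ≈ 45.393 ≈ 45.4 km.
Check against S (with the unrounded solution): distance 73.16 ≈ 73.17 km. ✓

x ≈ -7.2 km, y ≈ 31.0 km, depth ≈ 45.4 km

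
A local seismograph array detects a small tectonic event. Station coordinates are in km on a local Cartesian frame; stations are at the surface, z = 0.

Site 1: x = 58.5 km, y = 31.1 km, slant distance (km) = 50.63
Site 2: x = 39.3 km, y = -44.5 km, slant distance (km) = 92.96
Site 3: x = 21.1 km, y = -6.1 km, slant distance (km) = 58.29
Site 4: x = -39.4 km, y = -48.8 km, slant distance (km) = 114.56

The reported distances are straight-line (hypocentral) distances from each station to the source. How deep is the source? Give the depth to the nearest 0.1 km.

depth ≈ 35.7 km

Each station gives a sphere (x−x_i)² + (y−y_i)² + z² = d_i² (stations at z=0).
Subtracting the Site 1 sphere from Site 2 and Site 3: z² cancels, leaving linear equations in x and y:
-38.4 x − 151.2 y = -6942.88
-74.8 x − 74.4 y = -4741.37
Solving: x ≈ 23.702, y ≈ 39.899 km (keep extra digits for the depth step; rounded: 23.7, 39.9).
Then from the Site 1 sphere: z² = 50.63² − (x − 58.5)² − (y − 31.1)² with x = 23.702, y = 39.899, so z ≈ 35.708 ≈ 35.7 km.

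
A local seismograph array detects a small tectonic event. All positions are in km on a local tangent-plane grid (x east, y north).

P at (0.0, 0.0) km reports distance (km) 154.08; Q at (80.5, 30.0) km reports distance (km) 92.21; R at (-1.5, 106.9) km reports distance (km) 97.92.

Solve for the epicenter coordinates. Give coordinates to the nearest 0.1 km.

Circle about each station: x² + y² = 154.08²; (x − 80.5)² + (y − 30.0)² = 92.21²; (x + 1.5)² + (y − 106.9)² = 97.92².
Subtracting the P equation from the Q and R equations removes the quadratic terms:
161.0 x + 60.0 y = 22618.21
-3.0 x + 213.8 y = 25582.18
Solving the 2×2 system: x ≈ 95.4, y ≈ 121.0 km.

95.4 km east, 121.0 km north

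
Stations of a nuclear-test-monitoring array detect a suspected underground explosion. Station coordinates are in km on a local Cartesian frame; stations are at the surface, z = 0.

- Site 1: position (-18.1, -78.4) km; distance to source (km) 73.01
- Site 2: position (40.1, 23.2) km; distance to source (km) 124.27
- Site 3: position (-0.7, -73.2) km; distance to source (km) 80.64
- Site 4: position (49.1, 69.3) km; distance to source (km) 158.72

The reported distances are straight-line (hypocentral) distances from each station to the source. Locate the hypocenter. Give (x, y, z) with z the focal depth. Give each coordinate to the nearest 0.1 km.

Each station gives a sphere (x−x_i)² + (y−y_i)² + z² = d_i² (stations at z=0).
Subtracting the Site 1 sphere from Site 2 and Site 3: z² cancels, leaving linear equations in x and y:
116.4 x + 203.2 y = -14440.49
34.8 x + 10.4 y = -2287.79
Solving: x ≈ -53.695, y ≈ -40.307 km (keep extra digits for the depth step; rounded: -53.7, -40.3).
Then from the Site 1 sphere: z² = 73.01² − (x + 18.1)² − (y + 78.4)² with x = -53.695, y = -40.307, so z ≈ 51.111 ≈ 51.1 km.

(-53.7, -40.3, 51.1)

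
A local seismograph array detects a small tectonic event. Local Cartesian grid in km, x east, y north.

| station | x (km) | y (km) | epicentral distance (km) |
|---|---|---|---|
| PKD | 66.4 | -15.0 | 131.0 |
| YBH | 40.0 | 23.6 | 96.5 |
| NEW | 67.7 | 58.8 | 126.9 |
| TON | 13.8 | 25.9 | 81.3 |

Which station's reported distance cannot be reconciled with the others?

TON

Solve using three stations at a time. Using PKD, YBH, NEW (subtract circle equations pairwise → linear system) gives (x, y) ≈ (-56.1, 31.2).
Distances from that point to each station vs reported:
  PKD: calculated 130.9 vs reported 131.0 → residual 0.1 km
  YBH: calculated 96.4 vs reported 96.5 → residual 0.1 km
  NEW: calculated 126.8 vs reported 126.9 → residual 0.1 km
  TON: calculated 70.1 vs reported 81.3 → residual 11.2 km
PKD, YBH, NEW are mutually consistent (residuals ≈ 0); TON is off by 11.2 km.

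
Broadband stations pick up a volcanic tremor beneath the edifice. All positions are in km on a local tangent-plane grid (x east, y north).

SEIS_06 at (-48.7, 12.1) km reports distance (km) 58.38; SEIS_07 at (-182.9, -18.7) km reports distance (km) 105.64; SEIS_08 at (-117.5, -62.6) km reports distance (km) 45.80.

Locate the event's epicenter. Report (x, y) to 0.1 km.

Circle about each station: (x + 48.7)² + (y − 12.1)² = 58.38²; (x + 182.9)² + (y + 18.7)² = 105.64²; (x + 117.5)² + (y + 62.6)² = 45.80².
Subtracting pairs of circle equations eliminates x²+y² and gives linear equations (the radical axes):
-268.4 x − 61.6 y = 23532.41
-137.6 x − 149.4 y = 16517.49
Solving the 2×2 system: x ≈ -79.0, y ≈ -37.8 km.

x ≈ -79.0 km, y ≈ -37.8 km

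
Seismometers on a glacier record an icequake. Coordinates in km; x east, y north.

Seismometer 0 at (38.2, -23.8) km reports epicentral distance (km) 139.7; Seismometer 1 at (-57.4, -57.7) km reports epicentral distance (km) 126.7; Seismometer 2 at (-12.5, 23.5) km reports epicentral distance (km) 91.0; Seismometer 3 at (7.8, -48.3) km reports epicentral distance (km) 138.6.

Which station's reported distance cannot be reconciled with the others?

Seismometer 2

Solve using three stations at a time. Using Seismometer 0, Seismometer 1, Seismometer 3 (subtract circle equations pairwise → linear system) gives (x, y) ≈ (-66.6, 68.9).
Distances from that point to each station vs reported:
  Seismometer 0: calculated 139.9 vs reported 139.7 → residual 0.2 km
  Seismometer 1: calculated 126.9 vs reported 126.7 → residual 0.2 km
  Seismometer 2: calculated 70.6 vs reported 91.0 → residual 20.4 km
  Seismometer 3: calculated 138.8 vs reported 138.6 → residual 0.2 km
Seismometer 0, Seismometer 1, Seismometer 3 are mutually consistent (residuals ≈ 0); Seismometer 2 is off by 20.4 km.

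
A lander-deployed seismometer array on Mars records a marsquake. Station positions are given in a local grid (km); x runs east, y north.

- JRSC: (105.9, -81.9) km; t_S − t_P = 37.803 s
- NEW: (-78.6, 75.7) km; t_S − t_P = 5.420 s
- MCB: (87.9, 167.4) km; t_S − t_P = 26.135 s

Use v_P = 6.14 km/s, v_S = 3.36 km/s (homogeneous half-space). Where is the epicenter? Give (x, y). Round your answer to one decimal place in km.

(-97.7, 111.1)

Distance from S−P lag: d = Δt · v_P v_S / (v_P − v_S) = Δt · (6.14·3.36)/(6.14−3.36) ≈ 7.4210·Δt.
So d_JRSC = 280.54, d_NEW = 40.22, d_MCB = 193.95 km.
Circle about each station: (x − 105.9)² + (y + 81.9)² = 280.54²; (x + 78.6)² + (y − 75.7)² = 40.22²; (x − 87.9)² + (y − 167.4)² = 193.95².
Subtracting pairs of circle equations eliminates x²+y² and gives linear equations (the radical axes):
-369.0 x + 315.2 y = 71071.07
-36.0 x + 498.6 y = 58912.84
Solving the 2×2 system: x ≈ -97.7, y ≈ 111.1 km.
Check against JRSC (with the unrounded x, y): √((x − 105.9)²+(y + 81.9)²) = 280.54 ≈ 280.54 km. ✓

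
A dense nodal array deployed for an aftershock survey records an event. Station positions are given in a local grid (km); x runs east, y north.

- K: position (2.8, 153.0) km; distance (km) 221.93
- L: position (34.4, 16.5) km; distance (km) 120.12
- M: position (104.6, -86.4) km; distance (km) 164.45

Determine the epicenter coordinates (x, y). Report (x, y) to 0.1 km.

Circle about each station: (x − 2.8)² + (y − 153.0)² = 221.93²; (x − 34.4)² + (y − 16.5)² = 120.12²; (x − 104.6)² + (y + 86.4)² = 164.45².
Subtracting pairs of circle equations eliminates x²+y² and gives linear equations (the radical axes):
63.2 x − 273.0 y = 12862.88
203.6 x − 478.8 y = 17198.40
Solving the 2×2 system: x ≈ -57.8, y ≈ -60.5 km.

(-57.8, -60.5)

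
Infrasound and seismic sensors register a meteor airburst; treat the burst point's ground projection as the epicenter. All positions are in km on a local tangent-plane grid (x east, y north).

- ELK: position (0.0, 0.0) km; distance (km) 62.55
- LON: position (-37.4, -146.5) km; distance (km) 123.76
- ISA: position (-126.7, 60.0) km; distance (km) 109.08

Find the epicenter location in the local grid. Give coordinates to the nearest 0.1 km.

Circle about each station: x² + y² = 62.55²; (x + 37.4)² + (y + 146.5)² = 123.76²; (x + 126.7)² + (y − 60.0)² = 109.08².
Subtracting pairs of circle equations eliminates x²+y² and gives linear equations (the radical axes):
-74.8 x − 293.0 y = 11456.97
-253.4 x + 120.0 y = 11666.95
Solving the 2×2 system: x ≈ -57.6, y ≈ -24.4 km.
Check against ELK (with the unrounded x, y): √(x²+y²) = 62.55 ≈ 62.55 km. ✓

-57.6 km east, -24.4 km north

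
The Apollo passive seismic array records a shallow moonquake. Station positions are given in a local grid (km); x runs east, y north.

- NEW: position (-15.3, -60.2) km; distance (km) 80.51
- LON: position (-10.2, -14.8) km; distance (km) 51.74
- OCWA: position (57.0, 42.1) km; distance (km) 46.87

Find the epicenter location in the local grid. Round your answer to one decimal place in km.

Circle about each station: (x + 15.3)² + (y + 60.2)² = 80.51²; (x + 10.2)² + (y + 14.8)² = 51.74²; (x − 57.0)² + (y − 42.1)² = 46.87².
Subtracting the NEW equation from the LON and OCWA equations removes the quadratic terms:
10.2 x + 90.8 y = 269.78
144.6 x + 204.6 y = 5448.34
Solving the 2×2 system: x ≈ 39.8, y ≈ -1.5 km.

39.8 km east, -1.5 km north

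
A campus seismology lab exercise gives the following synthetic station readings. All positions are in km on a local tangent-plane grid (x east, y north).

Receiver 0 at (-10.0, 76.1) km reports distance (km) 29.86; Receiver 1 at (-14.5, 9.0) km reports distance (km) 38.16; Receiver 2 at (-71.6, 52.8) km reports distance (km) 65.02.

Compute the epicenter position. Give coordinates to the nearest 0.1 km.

x ≈ -6.9 km, y ≈ 46.4 km

Circle about each station: (x + 10.0)² + (y − 76.1)² = 29.86²; (x + 14.5)² + (y − 9.0)² = 38.16²; (x + 71.6)² + (y − 52.8)² = 65.02².
Subtracting the Receiver 0 equation from the Receiver 1 and Receiver 2 equations removes the quadratic terms:
-9.0 x − 134.2 y = -6164.53
-123.2 x − 46.6 y = -1312.79
Solving the 2×2 system: x ≈ -6.9, y ≈ 46.4 km.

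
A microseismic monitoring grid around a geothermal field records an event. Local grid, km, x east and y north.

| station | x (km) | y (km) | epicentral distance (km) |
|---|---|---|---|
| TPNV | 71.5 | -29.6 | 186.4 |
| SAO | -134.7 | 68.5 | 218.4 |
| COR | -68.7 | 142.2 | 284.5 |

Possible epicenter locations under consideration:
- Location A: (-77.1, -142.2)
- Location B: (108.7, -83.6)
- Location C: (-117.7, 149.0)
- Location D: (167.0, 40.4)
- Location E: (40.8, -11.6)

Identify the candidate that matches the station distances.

For each candidate, compare |candidate − station| to the reported distance:
Location A: residuals TPNV 0.0, SAO 0.0, COR 0.0 → max 0.0 km
Location B: residuals TPNV 120.8, SAO 68.6, COR 2.7 → max 120.8 km
Location C: residuals TPNV 73.8, SAO 136.1, COR 235.0 → max 235.0 km
Location D: residuals TPNV 68.0, SAO 84.6, COR 27.8 → max 84.6 km
Location E: residuals TPNV 150.8, SAO 25.5, COR 95.7 → max 150.8 km
Only Location A has all residuals ≈ 0.

Location A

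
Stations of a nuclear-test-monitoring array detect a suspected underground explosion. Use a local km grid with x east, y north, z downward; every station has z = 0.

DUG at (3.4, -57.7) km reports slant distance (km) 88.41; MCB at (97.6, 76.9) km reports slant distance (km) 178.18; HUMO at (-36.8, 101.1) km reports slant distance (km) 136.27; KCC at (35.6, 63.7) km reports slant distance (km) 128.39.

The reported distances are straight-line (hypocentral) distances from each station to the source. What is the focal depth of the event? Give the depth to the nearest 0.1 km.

Each station gives a sphere (x−x_i)² + (y−y_i)² + z² = d_i² (stations at z=0).
Subtracting the DUG sphere from MCB and HUMO: z² cancels, leaving linear equations in x and y:
188.4 x + 269.2 y = -11833.26
-80.4 x + 317.6 y = -2518.58
Solving: x ≈ -37.804, y ≈ -17.500 km (keep extra digits for the depth step; rounded: -37.8, -17.5).
Then from the DUG sphere: z² = 88.41² − (x − 3.4)² − (y + 57.7)² with x = -37.804, y = -17.500, so z ≈ 67.101 ≈ 67.1 km.
Check against KCC (with the unrounded solution): distance 128.39 ≈ 128.39 km. ✓

z ≈ 67.1 km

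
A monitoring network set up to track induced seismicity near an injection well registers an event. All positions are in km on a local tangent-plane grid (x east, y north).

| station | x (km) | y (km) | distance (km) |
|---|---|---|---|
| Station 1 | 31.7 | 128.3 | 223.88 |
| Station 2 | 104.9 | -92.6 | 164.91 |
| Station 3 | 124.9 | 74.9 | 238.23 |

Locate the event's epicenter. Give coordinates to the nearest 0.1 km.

x ≈ -59.2 km, y ≈ -76.3 km

Circle about each station: (x − 31.7)² + (y − 128.3)² = 223.88²; (x − 104.9)² + (y + 92.6)² = 164.91²; (x − 124.9)² + (y − 74.9)² = 238.23².
Subtracting pairs of circle equations eliminates x²+y² and gives linear equations (the radical axes):
146.4 x − 441.8 y = 25039.94
186.4 x − 106.8 y = -2887.04
Solving the 2×2 system: x ≈ -59.2, y ≈ -76.3 km.
Check against Station 1 (with the unrounded x, y): √((x − 31.7)²+(y − 128.3)²) = 223.88 ≈ 223.88 km. ✓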